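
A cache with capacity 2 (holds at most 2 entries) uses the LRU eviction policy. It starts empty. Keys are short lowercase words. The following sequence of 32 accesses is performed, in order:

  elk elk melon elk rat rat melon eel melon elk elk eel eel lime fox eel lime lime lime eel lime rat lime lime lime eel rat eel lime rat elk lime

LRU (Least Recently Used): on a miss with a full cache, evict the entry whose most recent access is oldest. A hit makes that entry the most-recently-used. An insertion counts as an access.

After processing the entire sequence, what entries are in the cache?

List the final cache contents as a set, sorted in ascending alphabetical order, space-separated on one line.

Answer: elk lime

Derivation:
LRU simulation (capacity=2):
  1. access elk: MISS. Cache (LRU->MRU): [elk]
  2. access elk: HIT. Cache (LRU->MRU): [elk]
  3. access melon: MISS. Cache (LRU->MRU): [elk melon]
  4. access elk: HIT. Cache (LRU->MRU): [melon elk]
  5. access rat: MISS, evict melon. Cache (LRU->MRU): [elk rat]
  6. access rat: HIT. Cache (LRU->MRU): [elk rat]
  7. access melon: MISS, evict elk. Cache (LRU->MRU): [rat melon]
  8. access eel: MISS, evict rat. Cache (LRU->MRU): [melon eel]
  9. access melon: HIT. Cache (LRU->MRU): [eel melon]
  10. access elk: MISS, evict eel. Cache (LRU->MRU): [melon elk]
  11. access elk: HIT. Cache (LRU->MRU): [melon elk]
  12. access eel: MISS, evict melon. Cache (LRU->MRU): [elk eel]
  13. access eel: HIT. Cache (LRU->MRU): [elk eel]
  14. access lime: MISS, evict elk. Cache (LRU->MRU): [eel lime]
  15. access fox: MISS, evict eel. Cache (LRU->MRU): [lime fox]
  16. access eel: MISS, evict lime. Cache (LRU->MRU): [fox eel]
  17. access lime: MISS, evict fox. Cache (LRU->MRU): [eel lime]
  18. access lime: HIT. Cache (LRU->MRU): [eel lime]
  19. access lime: HIT. Cache (LRU->MRU): [eel lime]
  20. access eel: HIT. Cache (LRU->MRU): [lime eel]
  21. access lime: HIT. Cache (LRU->MRU): [eel lime]
  22. access rat: MISS, evict eel. Cache (LRU->MRU): [lime rat]
  23. access lime: HIT. Cache (LRU->MRU): [rat lime]
  24. access lime: HIT. Cache (LRU->MRU): [rat lime]
  25. access lime: HIT. Cache (LRU->MRU): [rat lime]
  26. access eel: MISS, evict rat. Cache (LRU->MRU): [lime eel]
  27. access rat: MISS, evict lime. Cache (LRU->MRU): [eel rat]
  28. access eel: HIT. Cache (LRU->MRU): [rat eel]
  29. access lime: MISS, evict rat. Cache (LRU->MRU): [eel lime]
  30. access rat: MISS, evict eel. Cache (LRU->MRU): [lime rat]
  31. access elk: MISS, evict lime. Cache (LRU->MRU): [rat elk]
  32. access lime: MISS, evict rat. Cache (LRU->MRU): [elk lime]
Total: 14 hits, 18 misses, 16 evictions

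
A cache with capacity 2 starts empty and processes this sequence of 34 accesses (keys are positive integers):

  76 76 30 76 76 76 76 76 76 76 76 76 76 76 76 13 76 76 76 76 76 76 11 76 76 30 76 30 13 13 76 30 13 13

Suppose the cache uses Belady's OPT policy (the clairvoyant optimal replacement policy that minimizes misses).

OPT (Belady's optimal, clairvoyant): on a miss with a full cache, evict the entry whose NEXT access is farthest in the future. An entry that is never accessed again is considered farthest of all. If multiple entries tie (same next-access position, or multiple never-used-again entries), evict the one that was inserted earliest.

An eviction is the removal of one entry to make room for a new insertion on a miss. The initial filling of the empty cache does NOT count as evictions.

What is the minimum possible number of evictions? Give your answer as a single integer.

Answer: 5

Derivation:
OPT (Belady) simulation (capacity=2):
  1. access 76: MISS. Cache: [76]
  2. access 76: HIT. Next use of 76: step 4. Cache: [76]
  3. access 30: MISS. Cache: [76 30]
  4. access 76: HIT. Next use of 76: step 5. Cache: [76 30]
  5. access 76: HIT. Next use of 76: step 6. Cache: [76 30]
  6. access 76: HIT. Next use of 76: step 7. Cache: [76 30]
  7. access 76: HIT. Next use of 76: step 8. Cache: [76 30]
  8. access 76: HIT. Next use of 76: step 9. Cache: [76 30]
  9. access 76: HIT. Next use of 76: step 10. Cache: [76 30]
  10. access 76: HIT. Next use of 76: step 11. Cache: [76 30]
  11. access 76: HIT. Next use of 76: step 12. Cache: [76 30]
  12. access 76: HIT. Next use of 76: step 13. Cache: [76 30]
  13. access 76: HIT. Next use of 76: step 14. Cache: [76 30]
  14. access 76: HIT. Next use of 76: step 15. Cache: [76 30]
  15. access 76: HIT. Next use of 76: step 17. Cache: [76 30]
  16. access 13: MISS, evict 30 (next use: step 26). Cache: [76 13]
  17. access 76: HIT. Next use of 76: step 18. Cache: [76 13]
  18. access 76: HIT. Next use of 76: step 19. Cache: [76 13]
  19. access 76: HIT. Next use of 76: step 20. Cache: [76 13]
  20. access 76: HIT. Next use of 76: step 21. Cache: [76 13]
  21. access 76: HIT. Next use of 76: step 22. Cache: [76 13]
  22. access 76: HIT. Next use of 76: step 24. Cache: [76 13]
  23. access 11: MISS, evict 13 (next use: step 29). Cache: [76 11]
  24. access 76: HIT. Next use of 76: step 25. Cache: [76 11]
  25. access 76: HIT. Next use of 76: step 27. Cache: [76 11]
  26. access 30: MISS, evict 11 (next use: never). Cache: [76 30]
  27. access 76: HIT. Next use of 76: step 31. Cache: [76 30]
  28. access 30: HIT. Next use of 30: step 32. Cache: [76 30]
  29. access 13: MISS, evict 30 (next use: step 32). Cache: [76 13]
  30. access 13: HIT. Next use of 13: step 33. Cache: [76 13]
  31. access 76: HIT. Next use of 76: never. Cache: [76 13]
  32. access 30: MISS, evict 76 (next use: never). Cache: [13 30]
  33. access 13: HIT. Next use of 13: step 34. Cache: [13 30]
  34. access 13: HIT. Next use of 13: never. Cache: [13 30]
Total: 27 hits, 7 misses, 5 evictions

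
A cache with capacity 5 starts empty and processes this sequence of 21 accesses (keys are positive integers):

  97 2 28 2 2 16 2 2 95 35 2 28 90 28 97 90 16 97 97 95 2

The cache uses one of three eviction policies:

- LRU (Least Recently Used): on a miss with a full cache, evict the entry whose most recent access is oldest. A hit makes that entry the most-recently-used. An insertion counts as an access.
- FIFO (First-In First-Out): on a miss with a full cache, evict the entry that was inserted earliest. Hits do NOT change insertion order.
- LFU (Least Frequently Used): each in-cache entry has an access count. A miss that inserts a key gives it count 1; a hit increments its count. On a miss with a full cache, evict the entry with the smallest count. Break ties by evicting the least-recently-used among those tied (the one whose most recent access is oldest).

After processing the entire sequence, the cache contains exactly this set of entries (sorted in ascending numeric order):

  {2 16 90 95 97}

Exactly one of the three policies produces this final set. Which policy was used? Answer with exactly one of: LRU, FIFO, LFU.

Simulating under each policy and comparing final sets:
  LRU: final set = {2 16 90 95 97} -> MATCHES target
  FIFO: final set = {2 35 90 95 97} -> differs
  LFU: final set = {2 28 90 95 97} -> differs
Only LRU produces the target set.

Answer: LRU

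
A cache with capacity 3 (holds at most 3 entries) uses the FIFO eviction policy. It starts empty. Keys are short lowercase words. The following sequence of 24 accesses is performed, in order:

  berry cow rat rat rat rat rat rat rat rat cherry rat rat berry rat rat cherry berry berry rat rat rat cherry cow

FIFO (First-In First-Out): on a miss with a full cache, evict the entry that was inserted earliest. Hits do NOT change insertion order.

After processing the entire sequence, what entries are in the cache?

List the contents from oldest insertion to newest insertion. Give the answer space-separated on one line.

FIFO simulation (capacity=3):
  1. access berry: MISS. Cache (old->new): [berry]
  2. access cow: MISS. Cache (old->new): [berry cow]
  3. access rat: MISS. Cache (old->new): [berry cow rat]
  4. access rat: HIT. Cache (old->new): [berry cow rat]
  5. access rat: HIT. Cache (old->new): [berry cow rat]
  6. access rat: HIT. Cache (old->new): [berry cow rat]
  7. access rat: HIT. Cache (old->new): [berry cow rat]
  8. access rat: HIT. Cache (old->new): [berry cow rat]
  9. access rat: HIT. Cache (old->new): [berry cow rat]
  10. access rat: HIT. Cache (old->new): [berry cow rat]
  11. access cherry: MISS, evict berry. Cache (old->new): [cow rat cherry]
  12. access rat: HIT. Cache (old->new): [cow rat cherry]
  13. access rat: HIT. Cache (old->new): [cow rat cherry]
  14. access berry: MISS, evict cow. Cache (old->new): [rat cherry berry]
  15. access rat: HIT. Cache (old->new): [rat cherry berry]
  16. access rat: HIT. Cache (old->new): [rat cherry berry]
  17. access cherry: HIT. Cache (old->new): [rat cherry berry]
  18. access berry: HIT. Cache (old->new): [rat cherry berry]
  19. access berry: HIT. Cache (old->new): [rat cherry berry]
  20. access rat: HIT. Cache (old->new): [rat cherry berry]
  21. access rat: HIT. Cache (old->new): [rat cherry berry]
  22. access rat: HIT. Cache (old->new): [rat cherry berry]
  23. access cherry: HIT. Cache (old->new): [rat cherry berry]
  24. access cow: MISS, evict rat. Cache (old->new): [cherry berry cow]
Total: 18 hits, 6 misses, 3 evictions

Answer: cherry berry cow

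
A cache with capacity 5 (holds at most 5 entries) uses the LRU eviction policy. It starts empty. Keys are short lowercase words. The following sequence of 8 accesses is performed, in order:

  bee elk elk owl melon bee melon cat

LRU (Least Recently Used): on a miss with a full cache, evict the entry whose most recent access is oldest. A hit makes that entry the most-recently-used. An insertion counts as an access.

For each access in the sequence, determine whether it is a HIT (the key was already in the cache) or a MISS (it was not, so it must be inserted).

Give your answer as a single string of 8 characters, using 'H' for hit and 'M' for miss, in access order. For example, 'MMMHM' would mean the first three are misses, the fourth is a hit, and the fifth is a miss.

LRU simulation (capacity=5):
  1. access bee: MISS. Cache (LRU->MRU): [bee]
  2. access elk: MISS. Cache (LRU->MRU): [bee elk]
  3. access elk: HIT. Cache (LRU->MRU): [bee elk]
  4. access owl: MISS. Cache (LRU->MRU): [bee elk owl]
  5. access melon: MISS. Cache (LRU->MRU): [bee elk owl melon]
  6. access bee: HIT. Cache (LRU->MRU): [elk owl melon bee]
  7. access melon: HIT. Cache (LRU->MRU): [elk owl bee melon]
  8. access cat: MISS. Cache (LRU->MRU): [elk owl bee melon cat]
Total: 3 hits, 5 misses, 0 evictions

Answer: MMHMMHHM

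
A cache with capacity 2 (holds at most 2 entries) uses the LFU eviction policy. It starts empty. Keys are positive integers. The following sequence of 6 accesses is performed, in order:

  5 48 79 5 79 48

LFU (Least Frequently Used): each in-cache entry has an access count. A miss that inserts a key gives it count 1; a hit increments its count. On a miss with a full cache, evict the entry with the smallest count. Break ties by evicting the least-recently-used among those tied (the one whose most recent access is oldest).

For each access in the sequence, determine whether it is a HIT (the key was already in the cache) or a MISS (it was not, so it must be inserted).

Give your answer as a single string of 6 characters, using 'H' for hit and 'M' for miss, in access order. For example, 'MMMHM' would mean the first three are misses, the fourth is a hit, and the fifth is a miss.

LFU simulation (capacity=2):
  1. access 5: MISS. Cache: [5(c=1)]
  2. access 48: MISS. Cache: [5(c=1) 48(c=1)]
  3. access 79: MISS, evict 5(c=1). Cache: [48(c=1) 79(c=1)]
  4. access 5: MISS, evict 48(c=1). Cache: [79(c=1) 5(c=1)]
  5. access 79: HIT, count now 2. Cache: [5(c=1) 79(c=2)]
  6. access 48: MISS, evict 5(c=1). Cache: [48(c=1) 79(c=2)]
Total: 1 hits, 5 misses, 3 evictions

Answer: MMMMHM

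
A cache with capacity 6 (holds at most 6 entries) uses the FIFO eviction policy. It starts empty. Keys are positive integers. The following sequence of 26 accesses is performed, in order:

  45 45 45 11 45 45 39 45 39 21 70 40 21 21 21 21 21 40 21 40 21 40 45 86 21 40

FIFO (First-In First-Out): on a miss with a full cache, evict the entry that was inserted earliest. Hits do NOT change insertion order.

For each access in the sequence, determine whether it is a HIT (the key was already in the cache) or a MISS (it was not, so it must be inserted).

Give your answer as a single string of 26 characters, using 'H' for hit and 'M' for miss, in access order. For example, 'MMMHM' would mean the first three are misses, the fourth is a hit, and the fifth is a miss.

Answer: MHHMHHMHHMMMHHHHHHHHHHHMHH

Derivation:
FIFO simulation (capacity=6):
  1. access 45: MISS. Cache (old->new): [45]
  2. access 45: HIT. Cache (old->new): [45]
  3. access 45: HIT. Cache (old->new): [45]
  4. access 11: MISS. Cache (old->new): [45 11]
  5. access 45: HIT. Cache (old->new): [45 11]
  6. access 45: HIT. Cache (old->new): [45 11]
  7. access 39: MISS. Cache (old->new): [45 11 39]
  8. access 45: HIT. Cache (old->new): [45 11 39]
  9. access 39: HIT. Cache (old->new): [45 11 39]
  10. access 21: MISS. Cache (old->new): [45 11 39 21]
  11. access 70: MISS. Cache (old->new): [45 11 39 21 70]
  12. access 40: MISS. Cache (old->new): [45 11 39 21 70 40]
  13. access 21: HIT. Cache (old->new): [45 11 39 21 70 40]
  14. access 21: HIT. Cache (old->new): [45 11 39 21 70 40]
  15. access 21: HIT. Cache (old->new): [45 11 39 21 70 40]
  16. access 21: HIT. Cache (old->new): [45 11 39 21 70 40]
  17. access 21: HIT. Cache (old->new): [45 11 39 21 70 40]
  18. access 40: HIT. Cache (old->new): [45 11 39 21 70 40]
  19. access 21: HIT. Cache (old->new): [45 11 39 21 70 40]
  20. access 40: HIT. Cache (old->new): [45 11 39 21 70 40]
  21. access 21: HIT. Cache (old->new): [45 11 39 21 70 40]
  22. access 40: HIT. Cache (old->new): [45 11 39 21 70 40]
  23. access 45: HIT. Cache (old->new): [45 11 39 21 70 40]
  24. access 86: MISS, evict 45. Cache (old->new): [11 39 21 70 40 86]
  25. access 21: HIT. Cache (old->new): [11 39 21 70 40 86]
  26. access 40: HIT. Cache (old->new): [11 39 21 70 40 86]
Total: 19 hits, 7 misses, 1 evictions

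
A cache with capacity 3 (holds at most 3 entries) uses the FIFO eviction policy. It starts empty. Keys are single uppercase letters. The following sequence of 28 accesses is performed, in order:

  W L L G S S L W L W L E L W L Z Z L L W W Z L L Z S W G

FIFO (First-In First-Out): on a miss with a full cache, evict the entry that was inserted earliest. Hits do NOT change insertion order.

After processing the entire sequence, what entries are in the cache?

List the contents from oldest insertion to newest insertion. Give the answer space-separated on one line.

Answer: L S G

Derivation:
FIFO simulation (capacity=3):
  1. access W: MISS. Cache (old->new): [W]
  2. access L: MISS. Cache (old->new): [W L]
  3. access L: HIT. Cache (old->new): [W L]
  4. access G: MISS. Cache (old->new): [W L G]
  5. access S: MISS, evict W. Cache (old->new): [L G S]
  6. access S: HIT. Cache (old->new): [L G S]
  7. access L: HIT. Cache (old->new): [L G S]
  8. access W: MISS, evict L. Cache (old->new): [G S W]
  9. access L: MISS, evict G. Cache (old->new): [S W L]
  10. access W: HIT. Cache (old->new): [S W L]
  11. access L: HIT. Cache (old->new): [S W L]
  12. access E: MISS, evict S. Cache (old->new): [W L E]
  13. access L: HIT. Cache (old->new): [W L E]
  14. access W: HIT. Cache (old->new): [W L E]
  15. access L: HIT. Cache (old->new): [W L E]
  16. access Z: MISS, evict W. Cache (old->new): [L E Z]
  17. access Z: HIT. Cache (old->new): [L E Z]
  18. access L: HIT. Cache (old->new): [L E Z]
  19. access L: HIT. Cache (old->new): [L E Z]
  20. access W: MISS, evict L. Cache (old->new): [E Z W]
  21. access W: HIT. Cache (old->new): [E Z W]
  22. access Z: HIT. Cache (old->new): [E Z W]
  23. access L: MISS, evict E. Cache (old->new): [Z W L]
  24. access L: HIT. Cache (old->new): [Z W L]
  25. access Z: HIT. Cache (old->new): [Z W L]
  26. access S: MISS, evict Z. Cache (old->new): [W L S]
  27. access W: HIT. Cache (old->new): [W L S]
  28. access G: MISS, evict W. Cache (old->new): [L S G]
Total: 16 hits, 12 misses, 9 evictions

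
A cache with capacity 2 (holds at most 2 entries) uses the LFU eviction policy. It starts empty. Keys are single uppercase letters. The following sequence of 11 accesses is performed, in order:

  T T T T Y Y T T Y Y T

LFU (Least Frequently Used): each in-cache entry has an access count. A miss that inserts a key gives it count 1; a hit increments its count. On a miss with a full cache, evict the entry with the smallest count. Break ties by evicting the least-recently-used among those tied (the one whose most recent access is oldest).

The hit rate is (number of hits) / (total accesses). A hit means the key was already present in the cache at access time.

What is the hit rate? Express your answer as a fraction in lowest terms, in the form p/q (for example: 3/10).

Answer: 9/11

Derivation:
LFU simulation (capacity=2):
  1. access T: MISS. Cache: [T(c=1)]
  2. access T: HIT, count now 2. Cache: [T(c=2)]
  3. access T: HIT, count now 3. Cache: [T(c=3)]
  4. access T: HIT, count now 4. Cache: [T(c=4)]
  5. access Y: MISS. Cache: [Y(c=1) T(c=4)]
  6. access Y: HIT, count now 2. Cache: [Y(c=2) T(c=4)]
  7. access T: HIT, count now 5. Cache: [Y(c=2) T(c=5)]
  8. access T: HIT, count now 6. Cache: [Y(c=2) T(c=6)]
  9. access Y: HIT, count now 3. Cache: [Y(c=3) T(c=6)]
  10. access Y: HIT, count now 4. Cache: [Y(c=4) T(c=6)]
  11. access T: HIT, count now 7. Cache: [Y(c=4) T(c=7)]
Total: 9 hits, 2 misses, 0 evictions

Hit rate = 9/11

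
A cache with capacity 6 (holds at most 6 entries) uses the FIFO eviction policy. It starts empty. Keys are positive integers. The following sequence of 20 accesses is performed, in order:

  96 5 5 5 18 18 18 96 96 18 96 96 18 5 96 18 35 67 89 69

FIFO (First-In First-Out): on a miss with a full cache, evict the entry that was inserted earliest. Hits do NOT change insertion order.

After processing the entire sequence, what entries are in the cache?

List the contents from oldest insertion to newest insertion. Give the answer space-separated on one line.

FIFO simulation (capacity=6):
  1. access 96: MISS. Cache (old->new): [96]
  2. access 5: MISS. Cache (old->new): [96 5]
  3. access 5: HIT. Cache (old->new): [96 5]
  4. access 5: HIT. Cache (old->new): [96 5]
  5. access 18: MISS. Cache (old->new): [96 5 18]
  6. access 18: HIT. Cache (old->new): [96 5 18]
  7. access 18: HIT. Cache (old->new): [96 5 18]
  8. access 96: HIT. Cache (old->new): [96 5 18]
  9. access 96: HIT. Cache (old->new): [96 5 18]
  10. access 18: HIT. Cache (old->new): [96 5 18]
  11. access 96: HIT. Cache (old->new): [96 5 18]
  12. access 96: HIT. Cache (old->new): [96 5 18]
  13. access 18: HIT. Cache (old->new): [96 5 18]
  14. access 5: HIT. Cache (old->new): [96 5 18]
  15. access 96: HIT. Cache (old->new): [96 5 18]
  16. access 18: HIT. Cache (old->new): [96 5 18]
  17. access 35: MISS. Cache (old->new): [96 5 18 35]
  18. access 67: MISS. Cache (old->new): [96 5 18 35 67]
  19. access 89: MISS. Cache (old->new): [96 5 18 35 67 89]
  20. access 69: MISS, evict 96. Cache (old->new): [5 18 35 67 89 69]
Total: 13 hits, 7 misses, 1 evictions

Answer: 5 18 35 67 89 69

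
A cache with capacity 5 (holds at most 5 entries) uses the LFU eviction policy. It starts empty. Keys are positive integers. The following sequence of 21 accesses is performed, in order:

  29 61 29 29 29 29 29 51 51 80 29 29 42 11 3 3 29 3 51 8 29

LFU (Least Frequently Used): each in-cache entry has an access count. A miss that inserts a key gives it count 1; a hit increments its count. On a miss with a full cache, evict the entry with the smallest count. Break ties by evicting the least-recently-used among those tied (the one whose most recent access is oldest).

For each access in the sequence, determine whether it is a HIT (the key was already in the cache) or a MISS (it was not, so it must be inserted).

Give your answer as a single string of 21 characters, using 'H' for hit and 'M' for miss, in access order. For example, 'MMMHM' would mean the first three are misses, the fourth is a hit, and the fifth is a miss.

LFU simulation (capacity=5):
  1. access 29: MISS. Cache: [29(c=1)]
  2. access 61: MISS. Cache: [29(c=1) 61(c=1)]
  3. access 29: HIT, count now 2. Cache: [61(c=1) 29(c=2)]
  4. access 29: HIT, count now 3. Cache: [61(c=1) 29(c=3)]
  5. access 29: HIT, count now 4. Cache: [61(c=1) 29(c=4)]
  6. access 29: HIT, count now 5. Cache: [61(c=1) 29(c=5)]
  7. access 29: HIT, count now 6. Cache: [61(c=1) 29(c=6)]
  8. access 51: MISS. Cache: [61(c=1) 51(c=1) 29(c=6)]
  9. access 51: HIT, count now 2. Cache: [61(c=1) 51(c=2) 29(c=6)]
  10. access 80: MISS. Cache: [61(c=1) 80(c=1) 51(c=2) 29(c=6)]
  11. access 29: HIT, count now 7. Cache: [61(c=1) 80(c=1) 51(c=2) 29(c=7)]
  12. access 29: HIT, count now 8. Cache: [61(c=1) 80(c=1) 51(c=2) 29(c=8)]
  13. access 42: MISS. Cache: [61(c=1) 80(c=1) 42(c=1) 51(c=2) 29(c=8)]
  14. access 11: MISS, evict 61(c=1). Cache: [80(c=1) 42(c=1) 11(c=1) 51(c=2) 29(c=8)]
  15. access 3: MISS, evict 80(c=1). Cache: [42(c=1) 11(c=1) 3(c=1) 51(c=2) 29(c=8)]
  16. access 3: HIT, count now 2. Cache: [42(c=1) 11(c=1) 51(c=2) 3(c=2) 29(c=8)]
  17. access 29: HIT, count now 9. Cache: [42(c=1) 11(c=1) 51(c=2) 3(c=2) 29(c=9)]
  18. access 3: HIT, count now 3. Cache: [42(c=1) 11(c=1) 51(c=2) 3(c=3) 29(c=9)]
  19. access 51: HIT, count now 3. Cache: [42(c=1) 11(c=1) 3(c=3) 51(c=3) 29(c=9)]
  20. access 8: MISS, evict 42(c=1). Cache: [11(c=1) 8(c=1) 3(c=3) 51(c=3) 29(c=9)]
  21. access 29: HIT, count now 10. Cache: [11(c=1) 8(c=1) 3(c=3) 51(c=3) 29(c=10)]
Total: 13 hits, 8 misses, 3 evictions

Answer: MMHHHHHMHMHHMMMHHHHMH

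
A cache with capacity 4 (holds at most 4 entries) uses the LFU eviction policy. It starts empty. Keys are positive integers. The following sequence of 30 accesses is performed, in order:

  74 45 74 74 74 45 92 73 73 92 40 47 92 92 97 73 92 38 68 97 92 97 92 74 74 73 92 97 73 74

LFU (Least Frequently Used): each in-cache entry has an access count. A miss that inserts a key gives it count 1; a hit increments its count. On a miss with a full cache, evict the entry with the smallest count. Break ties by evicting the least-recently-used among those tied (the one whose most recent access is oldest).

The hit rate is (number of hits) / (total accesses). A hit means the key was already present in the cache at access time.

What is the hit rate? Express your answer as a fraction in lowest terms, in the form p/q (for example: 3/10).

LFU simulation (capacity=4):
  1. access 74: MISS. Cache: [74(c=1)]
  2. access 45: MISS. Cache: [74(c=1) 45(c=1)]
  3. access 74: HIT, count now 2. Cache: [45(c=1) 74(c=2)]
  4. access 74: HIT, count now 3. Cache: [45(c=1) 74(c=3)]
  5. access 74: HIT, count now 4. Cache: [45(c=1) 74(c=4)]
  6. access 45: HIT, count now 2. Cache: [45(c=2) 74(c=4)]
  7. access 92: MISS. Cache: [92(c=1) 45(c=2) 74(c=4)]
  8. access 73: MISS. Cache: [92(c=1) 73(c=1) 45(c=2) 74(c=4)]
  9. access 73: HIT, count now 2. Cache: [92(c=1) 45(c=2) 73(c=2) 74(c=4)]
  10. access 92: HIT, count now 2. Cache: [45(c=2) 73(c=2) 92(c=2) 74(c=4)]
  11. access 40: MISS, evict 45(c=2). Cache: [40(c=1) 73(c=2) 92(c=2) 74(c=4)]
  12. access 47: MISS, evict 40(c=1). Cache: [47(c=1) 73(c=2) 92(c=2) 74(c=4)]
  13. access 92: HIT, count now 3. Cache: [47(c=1) 73(c=2) 92(c=3) 74(c=4)]
  14. access 92: HIT, count now 4. Cache: [47(c=1) 73(c=2) 74(c=4) 92(c=4)]
  15. access 97: MISS, evict 47(c=1). Cache: [97(c=1) 73(c=2) 74(c=4) 92(c=4)]
  16. access 73: HIT, count now 3. Cache: [97(c=1) 73(c=3) 74(c=4) 92(c=4)]
  17. access 92: HIT, count now 5. Cache: [97(c=1) 73(c=3) 74(c=4) 92(c=5)]
  18. access 38: MISS, evict 97(c=1). Cache: [38(c=1) 73(c=3) 74(c=4) 92(c=5)]
  19. access 68: MISS, evict 38(c=1). Cache: [68(c=1) 73(c=3) 74(c=4) 92(c=5)]
  20. access 97: MISS, evict 68(c=1). Cache: [97(c=1) 73(c=3) 74(c=4) 92(c=5)]
  21. access 92: HIT, count now 6. Cache: [97(c=1) 73(c=3) 74(c=4) 92(c=6)]
  22. access 97: HIT, count now 2. Cache: [97(c=2) 73(c=3) 74(c=4) 92(c=6)]
  23. access 92: HIT, count now 7. Cache: [97(c=2) 73(c=3) 74(c=4) 92(c=7)]
  24. access 74: HIT, count now 5. Cache: [97(c=2) 73(c=3) 74(c=5) 92(c=7)]
  25. access 74: HIT, count now 6. Cache: [97(c=2) 73(c=3) 74(c=6) 92(c=7)]
  26. access 73: HIT, count now 4. Cache: [97(c=2) 73(c=4) 74(c=6) 92(c=7)]
  27. access 92: HIT, count now 8. Cache: [97(c=2) 73(c=4) 74(c=6) 92(c=8)]
  28. access 97: HIT, count now 3. Cache: [97(c=3) 73(c=4) 74(c=6) 92(c=8)]
  29. access 73: HIT, count now 5. Cache: [97(c=3) 73(c=5) 74(c=6) 92(c=8)]
  30. access 74: HIT, count now 7. Cache: [97(c=3) 73(c=5) 74(c=7) 92(c=8)]
Total: 20 hits, 10 misses, 6 evictions

Hit rate = 20/30 = 2/3

Answer: 2/3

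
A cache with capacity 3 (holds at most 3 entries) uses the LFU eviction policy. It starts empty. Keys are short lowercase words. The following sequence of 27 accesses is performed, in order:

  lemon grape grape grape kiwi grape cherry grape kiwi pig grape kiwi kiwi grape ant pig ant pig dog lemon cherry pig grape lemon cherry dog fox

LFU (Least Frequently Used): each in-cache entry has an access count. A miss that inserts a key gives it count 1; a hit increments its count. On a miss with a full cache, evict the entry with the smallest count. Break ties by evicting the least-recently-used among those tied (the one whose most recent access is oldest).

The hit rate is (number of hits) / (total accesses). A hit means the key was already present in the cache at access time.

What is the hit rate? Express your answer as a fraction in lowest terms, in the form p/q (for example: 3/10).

Answer: 10/27

Derivation:
LFU simulation (capacity=3):
  1. access lemon: MISS. Cache: [lemon(c=1)]
  2. access grape: MISS. Cache: [lemon(c=1) grape(c=1)]
  3. access grape: HIT, count now 2. Cache: [lemon(c=1) grape(c=2)]
  4. access grape: HIT, count now 3. Cache: [lemon(c=1) grape(c=3)]
  5. access kiwi: MISS. Cache: [lemon(c=1) kiwi(c=1) grape(c=3)]
  6. access grape: HIT, count now 4. Cache: [lemon(c=1) kiwi(c=1) grape(c=4)]
  7. access cherry: MISS, evict lemon(c=1). Cache: [kiwi(c=1) cherry(c=1) grape(c=4)]
  8. access grape: HIT, count now 5. Cache: [kiwi(c=1) cherry(c=1) grape(c=5)]
  9. access kiwi: HIT, count now 2. Cache: [cherry(c=1) kiwi(c=2) grape(c=5)]
  10. access pig: MISS, evict cherry(c=1). Cache: [pig(c=1) kiwi(c=2) grape(c=5)]
  11. access grape: HIT, count now 6. Cache: [pig(c=1) kiwi(c=2) grape(c=6)]
  12. access kiwi: HIT, count now 3. Cache: [pig(c=1) kiwi(c=3) grape(c=6)]
  13. access kiwi: HIT, count now 4. Cache: [pig(c=1) kiwi(c=4) grape(c=6)]
  14. access grape: HIT, count now 7. Cache: [pig(c=1) kiwi(c=4) grape(c=7)]
  15. access ant: MISS, evict pig(c=1). Cache: [ant(c=1) kiwi(c=4) grape(c=7)]
  16. access pig: MISS, evict ant(c=1). Cache: [pig(c=1) kiwi(c=4) grape(c=7)]
  17. access ant: MISS, evict pig(c=1). Cache: [ant(c=1) kiwi(c=4) grape(c=7)]
  18. access pig: MISS, evict ant(c=1). Cache: [pig(c=1) kiwi(c=4) grape(c=7)]
  19. access dog: MISS, evict pig(c=1). Cache: [dog(c=1) kiwi(c=4) grape(c=7)]
  20. access lemon: MISS, evict dog(c=1). Cache: [lemon(c=1) kiwi(c=4) grape(c=7)]
  21. access cherry: MISS, evict lemon(c=1). Cache: [cherry(c=1) kiwi(c=4) grape(c=7)]
  22. access pig: MISS, evict cherry(c=1). Cache: [pig(c=1) kiwi(c=4) grape(c=7)]
  23. access grape: HIT, count now 8. Cache: [pig(c=1) kiwi(c=4) grape(c=8)]
  24. access lemon: MISS, evict pig(c=1). Cache: [lemon(c=1) kiwi(c=4) grape(c=8)]
  25. access cherry: MISS, evict lemon(c=1). Cache: [cherry(c=1) kiwi(c=4) grape(c=8)]
  26. access dog: MISS, evict cherry(c=1). Cache: [dog(c=1) kiwi(c=4) grape(c=8)]
  27. access fox: MISS, evict dog(c=1). Cache: [fox(c=1) kiwi(c=4) grape(c=8)]
Total: 10 hits, 17 misses, 14 evictions

Hit rate = 10/27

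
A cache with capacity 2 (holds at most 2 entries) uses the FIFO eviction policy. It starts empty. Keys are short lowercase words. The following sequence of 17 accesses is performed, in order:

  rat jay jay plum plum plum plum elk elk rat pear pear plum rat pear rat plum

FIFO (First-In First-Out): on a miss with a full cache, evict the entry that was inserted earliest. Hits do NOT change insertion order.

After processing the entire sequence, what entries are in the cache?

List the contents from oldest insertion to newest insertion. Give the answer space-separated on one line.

FIFO simulation (capacity=2):
  1. access rat: MISS. Cache (old->new): [rat]
  2. access jay: MISS. Cache (old->new): [rat jay]
  3. access jay: HIT. Cache (old->new): [rat jay]
  4. access plum: MISS, evict rat. Cache (old->new): [jay plum]
  5. access plum: HIT. Cache (old->new): [jay plum]
  6. access plum: HIT. Cache (old->new): [jay plum]
  7. access plum: HIT. Cache (old->new): [jay plum]
  8. access elk: MISS, evict jay. Cache (old->new): [plum elk]
  9. access elk: HIT. Cache (old->new): [plum elk]
  10. access rat: MISS, evict plum. Cache (old->new): [elk rat]
  11. access pear: MISS, evict elk. Cache (old->new): [rat pear]
  12. access pear: HIT. Cache (old->new): [rat pear]
  13. access plum: MISS, evict rat. Cache (old->new): [pear plum]
  14. access rat: MISS, evict pear. Cache (old->new): [plum rat]
  15. access pear: MISS, evict plum. Cache (old->new): [rat pear]
  16. access rat: HIT. Cache (old->new): [rat pear]
  17. access plum: MISS, evict rat. Cache (old->new): [pear plum]
Total: 7 hits, 10 misses, 8 evictions

Answer: pear plum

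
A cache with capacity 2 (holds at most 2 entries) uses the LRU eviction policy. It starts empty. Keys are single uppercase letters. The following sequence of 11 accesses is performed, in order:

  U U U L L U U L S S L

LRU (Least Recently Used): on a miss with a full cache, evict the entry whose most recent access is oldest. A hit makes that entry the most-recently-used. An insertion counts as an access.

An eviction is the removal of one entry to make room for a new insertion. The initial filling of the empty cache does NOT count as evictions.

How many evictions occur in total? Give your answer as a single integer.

LRU simulation (capacity=2):
  1. access U: MISS. Cache (LRU->MRU): [U]
  2. access U: HIT. Cache (LRU->MRU): [U]
  3. access U: HIT. Cache (LRU->MRU): [U]
  4. access L: MISS. Cache (LRU->MRU): [U L]
  5. access L: HIT. Cache (LRU->MRU): [U L]
  6. access U: HIT. Cache (LRU->MRU): [L U]
  7. access U: HIT. Cache (LRU->MRU): [L U]
  8. access L: HIT. Cache (LRU->MRU): [U L]
  9. access S: MISS, evict U. Cache (LRU->MRU): [L S]
  10. access S: HIT. Cache (LRU->MRU): [L S]
  11. access L: HIT. Cache (LRU->MRU): [S L]
Total: 8 hits, 3 misses, 1 evictions

Answer: 1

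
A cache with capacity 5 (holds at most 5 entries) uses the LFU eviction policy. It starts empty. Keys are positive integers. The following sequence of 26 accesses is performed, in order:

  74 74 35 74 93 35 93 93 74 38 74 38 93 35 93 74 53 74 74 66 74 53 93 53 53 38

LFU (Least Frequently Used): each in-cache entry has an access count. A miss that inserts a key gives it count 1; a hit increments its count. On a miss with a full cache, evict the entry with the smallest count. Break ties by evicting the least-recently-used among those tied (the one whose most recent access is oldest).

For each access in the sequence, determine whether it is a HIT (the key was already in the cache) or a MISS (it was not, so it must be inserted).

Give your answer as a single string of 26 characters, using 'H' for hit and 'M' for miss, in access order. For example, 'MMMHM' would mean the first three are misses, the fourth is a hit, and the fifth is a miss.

Answer: MHMHMHHHHMHHHHHHMHHMHMHHHH

Derivation:
LFU simulation (capacity=5):
  1. access 74: MISS. Cache: [74(c=1)]
  2. access 74: HIT, count now 2. Cache: [74(c=2)]
  3. access 35: MISS. Cache: [35(c=1) 74(c=2)]
  4. access 74: HIT, count now 3. Cache: [35(c=1) 74(c=3)]
  5. access 93: MISS. Cache: [35(c=1) 93(c=1) 74(c=3)]
  6. access 35: HIT, count now 2. Cache: [93(c=1) 35(c=2) 74(c=3)]
  7. access 93: HIT, count now 2. Cache: [35(c=2) 93(c=2) 74(c=3)]
  8. access 93: HIT, count now 3. Cache: [35(c=2) 74(c=3) 93(c=3)]
  9. access 74: HIT, count now 4. Cache: [35(c=2) 93(c=3) 74(c=4)]
  10. access 38: MISS. Cache: [38(c=1) 35(c=2) 93(c=3) 74(c=4)]
  11. access 74: HIT, count now 5. Cache: [38(c=1) 35(c=2) 93(c=3) 74(c=5)]
  12. access 38: HIT, count now 2. Cache: [35(c=2) 38(c=2) 93(c=3) 74(c=5)]
  13. access 93: HIT, count now 4. Cache: [35(c=2) 38(c=2) 93(c=4) 74(c=5)]
  14. access 35: HIT, count now 3. Cache: [38(c=2) 35(c=3) 93(c=4) 74(c=5)]
  15. access 93: HIT, count now 5. Cache: [38(c=2) 35(c=3) 74(c=5) 93(c=5)]
  16. access 74: HIT, count now 6. Cache: [38(c=2) 35(c=3) 93(c=5) 74(c=6)]
  17. access 53: MISS. Cache: [53(c=1) 38(c=2) 35(c=3) 93(c=5) 74(c=6)]
  18. access 74: HIT, count now 7. Cache: [53(c=1) 38(c=2) 35(c=3) 93(c=5) 74(c=7)]
  19. access 74: HIT, count now 8. Cache: [53(c=1) 38(c=2) 35(c=3) 93(c=5) 74(c=8)]
  20. access 66: MISS, evict 53(c=1). Cache: [66(c=1) 38(c=2) 35(c=3) 93(c=5) 74(c=8)]
  21. access 74: HIT, count now 9. Cache: [66(c=1) 38(c=2) 35(c=3) 93(c=5) 74(c=9)]
  22. access 53: MISS, evict 66(c=1). Cache: [53(c=1) 38(c=2) 35(c=3) 93(c=5) 74(c=9)]
  23. access 93: HIT, count now 6. Cache: [53(c=1) 38(c=2) 35(c=3) 93(c=6) 74(c=9)]
  24. access 53: HIT, count now 2. Cache: [38(c=2) 53(c=2) 35(c=3) 93(c=6) 74(c=9)]
  25. access 53: HIT, count now 3. Cache: [38(c=2) 35(c=3) 53(c=3) 93(c=6) 74(c=9)]
  26. access 38: HIT, count now 3. Cache: [35(c=3) 53(c=3) 38(c=3) 93(c=6) 74(c=9)]
Total: 19 hits, 7 misses, 2 evictions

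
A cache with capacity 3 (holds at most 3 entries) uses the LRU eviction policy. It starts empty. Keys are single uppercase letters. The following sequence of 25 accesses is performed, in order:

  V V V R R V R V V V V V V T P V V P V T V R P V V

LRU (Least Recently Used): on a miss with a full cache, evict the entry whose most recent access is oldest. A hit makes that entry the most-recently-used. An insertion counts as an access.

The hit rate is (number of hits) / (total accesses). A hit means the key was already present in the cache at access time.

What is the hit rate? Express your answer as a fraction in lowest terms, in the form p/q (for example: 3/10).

LRU simulation (capacity=3):
  1. access V: MISS. Cache (LRU->MRU): [V]
  2. access V: HIT. Cache (LRU->MRU): [V]
  3. access V: HIT. Cache (LRU->MRU): [V]
  4. access R: MISS. Cache (LRU->MRU): [V R]
  5. access R: HIT. Cache (LRU->MRU): [V R]
  6. access V: HIT. Cache (LRU->MRU): [R V]
  7. access R: HIT. Cache (LRU->MRU): [V R]
  8. access V: HIT. Cache (LRU->MRU): [R V]
  9. access V: HIT. Cache (LRU->MRU): [R V]
  10. access V: HIT. Cache (LRU->MRU): [R V]
  11. access V: HIT. Cache (LRU->MRU): [R V]
  12. access V: HIT. Cache (LRU->MRU): [R V]
  13. access V: HIT. Cache (LRU->MRU): [R V]
  14. access T: MISS. Cache (LRU->MRU): [R V T]
  15. access P: MISS, evict R. Cache (LRU->MRU): [V T P]
  16. access V: HIT. Cache (LRU->MRU): [T P V]
  17. access V: HIT. Cache (LRU->MRU): [T P V]
  18. access P: HIT. Cache (LRU->MRU): [T V P]
  19. access V: HIT. Cache (LRU->MRU): [T P V]
  20. access T: HIT. Cache (LRU->MRU): [P V T]
  21. access V: HIT. Cache (LRU->MRU): [P T V]
  22. access R: MISS, evict P. Cache (LRU->MRU): [T V R]
  23. access P: MISS, evict T. Cache (LRU->MRU): [V R P]
  24. access V: HIT. Cache (LRU->MRU): [R P V]
  25. access V: HIT. Cache (LRU->MRU): [R P V]
Total: 19 hits, 6 misses, 3 evictions

Hit rate = 19/25

Answer: 19/25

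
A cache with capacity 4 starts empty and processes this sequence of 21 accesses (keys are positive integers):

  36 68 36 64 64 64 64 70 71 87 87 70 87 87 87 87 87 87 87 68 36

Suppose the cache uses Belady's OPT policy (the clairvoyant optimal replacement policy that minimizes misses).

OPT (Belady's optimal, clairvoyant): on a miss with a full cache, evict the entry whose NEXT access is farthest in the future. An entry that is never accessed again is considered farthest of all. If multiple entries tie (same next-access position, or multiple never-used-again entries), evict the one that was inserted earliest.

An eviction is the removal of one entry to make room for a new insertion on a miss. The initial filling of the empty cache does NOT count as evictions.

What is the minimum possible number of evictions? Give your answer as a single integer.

Answer: 2

Derivation:
OPT (Belady) simulation (capacity=4):
  1. access 36: MISS. Cache: [36]
  2. access 68: MISS. Cache: [36 68]
  3. access 36: HIT. Next use of 36: step 21. Cache: [36 68]
  4. access 64: MISS. Cache: [36 68 64]
  5. access 64: HIT. Next use of 64: step 6. Cache: [36 68 64]
  6. access 64: HIT. Next use of 64: step 7. Cache: [36 68 64]
  7. access 64: HIT. Next use of 64: never. Cache: [36 68 64]
  8. access 70: MISS. Cache: [36 68 64 70]
  9. access 71: MISS, evict 64 (next use: never). Cache: [36 68 70 71]
  10. access 87: MISS, evict 71 (next use: never). Cache: [36 68 70 87]
  11. access 87: HIT. Next use of 87: step 13. Cache: [36 68 70 87]
  12. access 70: HIT. Next use of 70: never. Cache: [36 68 70 87]
  13. access 87: HIT. Next use of 87: step 14. Cache: [36 68 70 87]
  14. access 87: HIT. Next use of 87: step 15. Cache: [36 68 70 87]
  15. access 87: HIT. Next use of 87: step 16. Cache: [36 68 70 87]
  16. access 87: HIT. Next use of 87: step 17. Cache: [36 68 70 87]
  17. access 87: HIT. Next use of 87: step 18. Cache: [36 68 70 87]
  18. access 87: HIT. Next use of 87: step 19. Cache: [36 68 70 87]
  19. access 87: HIT. Next use of 87: never. Cache: [36 68 70 87]
  20. access 68: HIT. Next use of 68: never. Cache: [36 68 70 87]
  21. access 36: HIT. Next use of 36: never. Cache: [36 68 70 87]
Total: 15 hits, 6 misses, 2 evictions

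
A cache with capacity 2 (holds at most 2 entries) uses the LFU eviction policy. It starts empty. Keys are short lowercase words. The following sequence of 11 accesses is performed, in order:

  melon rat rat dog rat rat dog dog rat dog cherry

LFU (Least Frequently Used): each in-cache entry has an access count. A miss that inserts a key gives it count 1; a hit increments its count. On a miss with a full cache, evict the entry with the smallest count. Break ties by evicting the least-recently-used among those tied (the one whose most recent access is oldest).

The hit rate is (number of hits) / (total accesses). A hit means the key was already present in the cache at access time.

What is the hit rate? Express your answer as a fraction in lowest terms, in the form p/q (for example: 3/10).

Answer: 7/11

Derivation:
LFU simulation (capacity=2):
  1. access melon: MISS. Cache: [melon(c=1)]
  2. access rat: MISS. Cache: [melon(c=1) rat(c=1)]
  3. access rat: HIT, count now 2. Cache: [melon(c=1) rat(c=2)]
  4. access dog: MISS, evict melon(c=1). Cache: [dog(c=1) rat(c=2)]
  5. access rat: HIT, count now 3. Cache: [dog(c=1) rat(c=3)]
  6. access rat: HIT, count now 4. Cache: [dog(c=1) rat(c=4)]
  7. access dog: HIT, count now 2. Cache: [dog(c=2) rat(c=4)]
  8. access dog: HIT, count now 3. Cache: [dog(c=3) rat(c=4)]
  9. access rat: HIT, count now 5. Cache: [dog(c=3) rat(c=5)]
  10. access dog: HIT, count now 4. Cache: [dog(c=4) rat(c=5)]
  11. access cherry: MISS, evict dog(c=4). Cache: [cherry(c=1) rat(c=5)]
Total: 7 hits, 4 misses, 2 evictions

Hit rate = 7/11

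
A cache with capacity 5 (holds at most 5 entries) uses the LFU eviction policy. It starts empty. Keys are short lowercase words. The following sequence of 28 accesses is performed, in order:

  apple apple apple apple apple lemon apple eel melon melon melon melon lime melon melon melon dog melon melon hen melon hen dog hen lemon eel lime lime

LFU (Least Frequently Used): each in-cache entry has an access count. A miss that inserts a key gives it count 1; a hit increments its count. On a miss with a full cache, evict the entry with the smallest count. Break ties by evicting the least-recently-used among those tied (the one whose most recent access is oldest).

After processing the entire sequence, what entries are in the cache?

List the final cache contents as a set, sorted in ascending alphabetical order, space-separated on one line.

LFU simulation (capacity=5):
  1. access apple: MISS. Cache: [apple(c=1)]
  2. access apple: HIT, count now 2. Cache: [apple(c=2)]
  3. access apple: HIT, count now 3. Cache: [apple(c=3)]
  4. access apple: HIT, count now 4. Cache: [apple(c=4)]
  5. access apple: HIT, count now 5. Cache: [apple(c=5)]
  6. access lemon: MISS. Cache: [lemon(c=1) apple(c=5)]
  7. access apple: HIT, count now 6. Cache: [lemon(c=1) apple(c=6)]
  8. access eel: MISS. Cache: [lemon(c=1) eel(c=1) apple(c=6)]
  9. access melon: MISS. Cache: [lemon(c=1) eel(c=1) melon(c=1) apple(c=6)]
  10. access melon: HIT, count now 2. Cache: [lemon(c=1) eel(c=1) melon(c=2) apple(c=6)]
  11. access melon: HIT, count now 3. Cache: [lemon(c=1) eel(c=1) melon(c=3) apple(c=6)]
  12. access melon: HIT, count now 4. Cache: [lemon(c=1) eel(c=1) melon(c=4) apple(c=6)]
  13. access lime: MISS. Cache: [lemon(c=1) eel(c=1) lime(c=1) melon(c=4) apple(c=6)]
  14. access melon: HIT, count now 5. Cache: [lemon(c=1) eel(c=1) lime(c=1) melon(c=5) apple(c=6)]
  15. access melon: HIT, count now 6. Cache: [lemon(c=1) eel(c=1) lime(c=1) apple(c=6) melon(c=6)]
  16. access melon: HIT, count now 7. Cache: [lemon(c=1) eel(c=1) lime(c=1) apple(c=6) melon(c=7)]
  17. access dog: MISS, evict lemon(c=1). Cache: [eel(c=1) lime(c=1) dog(c=1) apple(c=6) melon(c=7)]
  18. access melon: HIT, count now 8. Cache: [eel(c=1) lime(c=1) dog(c=1) apple(c=6) melon(c=8)]
  19. access melon: HIT, count now 9. Cache: [eel(c=1) lime(c=1) dog(c=1) apple(c=6) melon(c=9)]
  20. access hen: MISS, evict eel(c=1). Cache: [lime(c=1) dog(c=1) hen(c=1) apple(c=6) melon(c=9)]
  21. access melon: HIT, count now 10. Cache: [lime(c=1) dog(c=1) hen(c=1) apple(c=6) melon(c=10)]
  22. access hen: HIT, count now 2. Cache: [lime(c=1) dog(c=1) hen(c=2) apple(c=6) melon(c=10)]
  23. access dog: HIT, count now 2. Cache: [lime(c=1) hen(c=2) dog(c=2) apple(c=6) melon(c=10)]
  24. access hen: HIT, count now 3. Cache: [lime(c=1) dog(c=2) hen(c=3) apple(c=6) melon(c=10)]
  25. access lemon: MISS, evict lime(c=1). Cache: [lemon(c=1) dog(c=2) hen(c=3) apple(c=6) melon(c=10)]
  26. access eel: MISS, evict lemon(c=1). Cache: [eel(c=1) dog(c=2) hen(c=3) apple(c=6) melon(c=10)]
  27. access lime: MISS, evict eel(c=1). Cache: [lime(c=1) dog(c=2) hen(c=3) apple(c=6) melon(c=10)]
  28. access lime: HIT, count now 2. Cache: [dog(c=2) lime(c=2) hen(c=3) apple(c=6) melon(c=10)]
Total: 18 hits, 10 misses, 5 evictions

Answer: apple dog hen lime melon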